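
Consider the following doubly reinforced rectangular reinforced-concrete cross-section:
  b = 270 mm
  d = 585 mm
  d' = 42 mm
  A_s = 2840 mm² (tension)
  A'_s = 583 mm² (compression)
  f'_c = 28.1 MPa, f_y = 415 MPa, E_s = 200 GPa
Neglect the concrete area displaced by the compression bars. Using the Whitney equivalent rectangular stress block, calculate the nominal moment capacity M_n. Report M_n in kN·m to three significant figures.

M_n ≈ 611 kN·m

Assume both tension and compression steel yield.
Net tension couple steel: A_s − A'_s = 2257 mm².
a = (A_s − A'_s) f_y / (0.85 f'_c b) = 936655/(0.85 × 28.1 × 270) = 145.24 mm.
c = a/β₁ = 145.24/0.849 = 171.07 mm; ε'_s = 0.003(c − d')/c = 0.0023 ≥ f_y/E_s = 0.0021, so compression steel does yield.
M_n = (A_s − A'_s) f_y (d − a/2) + A'_s f_y (d − d') = [936655 × (585 − 72.62) + 241945 × (585 − 42)] × 10⁻⁶ = 479.92 + 131.38 = 611.30 kN·m.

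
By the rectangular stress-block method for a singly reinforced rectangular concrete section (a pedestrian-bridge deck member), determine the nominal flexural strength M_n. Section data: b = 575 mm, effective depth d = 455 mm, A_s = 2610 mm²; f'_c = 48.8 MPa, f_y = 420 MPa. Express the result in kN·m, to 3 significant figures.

M_n ≈ 474 kN·m

T = A_s f_y = 2610 × 420 = 1096200 N = 1096.2 kN.
From C = T: a = T/(0.85 f'_c b) = 1096200/(0.85 × 48.8 × 575) = 45.96 mm.
M_n = T(d − a/2) = 1096.2 kN × (455 − 22.98) mm = 473.58 kN·m.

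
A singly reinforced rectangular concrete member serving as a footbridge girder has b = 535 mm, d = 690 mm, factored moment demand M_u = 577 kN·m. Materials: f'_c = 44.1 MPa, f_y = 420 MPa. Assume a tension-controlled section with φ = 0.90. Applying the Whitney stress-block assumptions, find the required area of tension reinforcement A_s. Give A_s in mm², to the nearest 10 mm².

M_n = M_u/φ = 577/0.90 = 641.111 kN·m.
With M_n = 0.85 f'_c a b (d − a/2), solve the quadratic for a:
a = d − √(d² − 2M_n/(0.85 f'_c b)) = 690 − √(690² − 2 × 641.111×10⁶/(0.85 × 44.1 × 535)) = 48.00 mm.
A_s = 0.85 f'_c a b / f_y = 0.85 × 44.1 × 48.00 × 535 / 420 = 2291.9 mm².

A_s ≈ 2290 mm²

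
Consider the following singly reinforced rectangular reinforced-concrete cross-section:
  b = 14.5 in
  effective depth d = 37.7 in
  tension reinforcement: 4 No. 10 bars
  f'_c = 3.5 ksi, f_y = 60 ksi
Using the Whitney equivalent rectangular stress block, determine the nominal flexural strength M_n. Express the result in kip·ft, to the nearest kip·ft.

A_s = 4 × 1.27 = 5.08 in².
T = A_s f_y = 5.08 × 60 = 304.8 kips.
a = T/(0.85 f'_c b) = 304.8/(0.85 × 3.5 × 14.5) = 7.066 in.
M_n = T(d − a/2) = 304.8 × (37.7 − 3.533) = 10414.1 kip·in = 10414.1/12 = 867.84 kip·ft.

M_n ≈ 868 kip·ft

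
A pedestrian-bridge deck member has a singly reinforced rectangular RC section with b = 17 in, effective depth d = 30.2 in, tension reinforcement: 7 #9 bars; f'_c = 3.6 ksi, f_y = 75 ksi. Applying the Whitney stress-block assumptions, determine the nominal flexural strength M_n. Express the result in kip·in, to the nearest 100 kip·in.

A_s = 7 × 1 = 7 in².
T = A_s f_y = 7 × 75 = 525 kips.
a = T/(0.85 f'_c b) = 525/(0.85 × 3.6 × 17) = 10.092 in.
M_n = T(d − a/2) = 525 × (30.2 − 5.046) = 13205.9 kip·in.

M_n ≈ 13200 kip·in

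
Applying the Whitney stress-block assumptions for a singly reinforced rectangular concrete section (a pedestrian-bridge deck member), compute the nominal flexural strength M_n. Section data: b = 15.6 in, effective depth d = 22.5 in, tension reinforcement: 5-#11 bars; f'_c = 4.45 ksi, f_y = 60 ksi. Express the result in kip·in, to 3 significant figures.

M_n ≈ 8670 kip·in

A_s = 5 × 1.56 = 7.8 in².
T = A_s f_y = 7.8 × 60 = 468 kips.
a = T/(0.85 f'_c b) = 468/(0.85 × 4.45 × 15.6) = 7.931 in.
M_n = T(d − a/2) = 468 × (22.5 − 3.9655) = 8674.1 kip·in.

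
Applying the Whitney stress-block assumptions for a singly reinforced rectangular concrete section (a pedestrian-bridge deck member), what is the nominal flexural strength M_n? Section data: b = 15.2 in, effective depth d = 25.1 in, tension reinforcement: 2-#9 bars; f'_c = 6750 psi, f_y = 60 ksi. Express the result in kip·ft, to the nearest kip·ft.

M_n ≈ 244 kip·ft

A_s = 2 × 1 = 2 in².
T = A_s f_y = 2 × 60 = 120 kips.
a = T/(0.85 f'_c b) = 120/(0.85 × 6.75 × 15.2) = 1.376 in.
M_n = T(d − a/2) = 120 × (25.1 − 0.688) = 2929.4 kip·in = 2929.4/12 = 244.12 kip·ft.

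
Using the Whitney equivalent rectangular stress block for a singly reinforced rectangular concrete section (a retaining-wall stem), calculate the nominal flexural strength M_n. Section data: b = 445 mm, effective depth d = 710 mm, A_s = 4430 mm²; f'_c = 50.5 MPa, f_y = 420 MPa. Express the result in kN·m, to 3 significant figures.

M_n ≈ 1230 kN·m

T = A_s f_y = 4430 × 420 = 1860600 N = 1860.6 kN.
From C = T: a = T/(0.85 f'_c b) = 1860600/(0.85 × 50.5 × 445) = 97.41 mm.
M_n = T(d − a/2) = 1860.6 kN × (710 − 48.705) mm = 1230.41 kN·m.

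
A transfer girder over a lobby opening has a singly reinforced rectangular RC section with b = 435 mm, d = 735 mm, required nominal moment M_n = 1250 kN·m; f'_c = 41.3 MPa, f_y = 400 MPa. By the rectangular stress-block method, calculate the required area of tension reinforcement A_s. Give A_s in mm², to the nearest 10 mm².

With M_n = 0.85 f'_c a b (d − a/2), solve the quadratic for a:
a = d − √(d² − 2M_n/(0.85 f'_c b)) = 735 − √(735² − 2 × 1250×10⁶/(0.85 × 41.3 × 435)) = 121.39 mm.
A_s = 0.85 f'_c a b / f_y = 0.85 × 41.3 × 121.39 × 435 / 400 = 4634.3 mm².

A_s ≈ 4630 mm²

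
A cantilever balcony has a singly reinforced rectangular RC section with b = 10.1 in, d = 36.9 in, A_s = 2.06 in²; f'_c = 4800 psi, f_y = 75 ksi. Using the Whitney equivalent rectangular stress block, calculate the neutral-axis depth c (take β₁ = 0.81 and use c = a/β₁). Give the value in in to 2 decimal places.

T = A_s f_y = 2.06 × 75 = 154.5 kips.
a = T/(0.85 f'_c b) = 154.5/(0.85 × 4.8 × 10.1) = 3.7493 in.
With β₁ = 0.81, c = a/β₁ = 3.7493/0.81 = 4.63 in.

c ≈ 4.63 in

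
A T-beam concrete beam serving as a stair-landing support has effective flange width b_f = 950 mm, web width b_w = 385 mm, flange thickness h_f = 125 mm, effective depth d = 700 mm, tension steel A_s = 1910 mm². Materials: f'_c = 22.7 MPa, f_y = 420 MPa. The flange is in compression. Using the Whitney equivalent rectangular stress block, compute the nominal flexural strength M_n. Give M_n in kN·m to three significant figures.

M_n ≈ 544 kN·m

Tension: T = A_s f_y = 1910 × 420 = 802200 N.
Try a within the flange: a = T/(0.85 f'_c b_f) = 802200/(0.85 × 22.7 × 950) = 43.76 mm.
Since a = 43.76 ≤ h_f = 125 mm, the stress block lies entirely in the flange; analyse as a rectangular beam of width b_f.
M_n = T(d − a/2) = 802200 × (700 − 21.88) = 543.99 × 10⁶ N·mm.
M_n = 543.99 kN·m.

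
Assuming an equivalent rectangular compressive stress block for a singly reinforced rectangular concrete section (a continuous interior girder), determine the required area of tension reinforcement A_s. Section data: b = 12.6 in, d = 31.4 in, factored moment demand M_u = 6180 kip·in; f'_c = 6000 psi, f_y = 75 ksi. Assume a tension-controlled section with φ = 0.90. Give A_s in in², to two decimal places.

M_n = M_u/φ = 6180/0.90 = 6866.67 kip·in.
From M_n = 0.85 f'_c a b (d − a/2):
a = d − √(d² − 2M_n/(0.85 f'_c b)) = 31.4 − √(31.4² − 2 × 6866.67/(0.85 × 6 × 12.6)) = 3.611 in.
A_s = 0.85 f'_c a b / f_y = 0.85 × 6 × 3.611 × 12.6 / 75 = 3.094 in².

A_s ≈ 3.09 in²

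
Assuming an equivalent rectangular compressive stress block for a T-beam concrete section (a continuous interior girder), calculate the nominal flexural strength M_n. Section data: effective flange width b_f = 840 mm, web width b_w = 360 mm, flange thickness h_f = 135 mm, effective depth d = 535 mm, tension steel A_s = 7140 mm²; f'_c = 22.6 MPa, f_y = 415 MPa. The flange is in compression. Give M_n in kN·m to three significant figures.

Tension: T = A_s f_y = 7140 × 415 = 2963100 N.
Try a within the flange: a = T/(0.85 f'_c b_f) = 2963100/(0.85 × 22.6 × 840) = 183.63 mm.
a = 183.63 > h_f = 135 mm: the block extends into the web. Split into flange-overhang and web parts.
C_f = 0.85 f'_c (b_f − b_w) h_f = 0.85 × 22.6 × (840 − 360) × 135 = 1244808 N.
Remaining web compression depth: a_w = (T − C_f)/(0.85 f'_c b_w) = (2963100 − 1244808)/(0.85 × 22.6 × 360) = 248.47 mm.
M_n = C_f(d − h_f/2) + (T − C_f)(d − a_w/2) = 1244808 × (535 − 67.5) + 1718292 × (535 − 124.235) = 581.95 + 705.81 = 1287.76 × 10⁶ N·mm.
M_n = 1287.76 kN·m.

M_n ≈ 1290 kN·m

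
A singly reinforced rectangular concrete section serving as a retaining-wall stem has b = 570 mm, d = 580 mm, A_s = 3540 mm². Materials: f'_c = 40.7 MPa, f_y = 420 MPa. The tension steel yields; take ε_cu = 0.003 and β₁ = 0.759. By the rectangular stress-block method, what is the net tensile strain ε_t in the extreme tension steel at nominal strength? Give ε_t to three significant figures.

a = A_s f_y/(0.85 f'_c b) = 75.40 mm.
β₁ = 0.759, so c = a/β₁ = 75.40/0.759 = 99.34 mm.
From the linear strain diagram with ε_cu = 0.003: ε_t = 0.003 (d − c)/c = 0.003 × (580 − 99.34)/99.34 = 0.0145.
Since ε_t ≥ 0.005, the section is tension-controlled.

ε_t ≈ 0.0145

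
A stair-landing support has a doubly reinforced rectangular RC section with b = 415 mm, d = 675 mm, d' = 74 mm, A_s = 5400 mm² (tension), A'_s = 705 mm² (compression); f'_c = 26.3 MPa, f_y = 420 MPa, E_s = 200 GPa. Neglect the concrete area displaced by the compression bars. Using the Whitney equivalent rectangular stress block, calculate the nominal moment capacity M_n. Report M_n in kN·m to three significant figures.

M_n ≈ 1300 kN·m

Assume both tension and compression steel yield.
Net tension couple steel: A_s − A'_s = 4695 mm².
a = (A_s − A'_s) f_y / (0.85 f'_c b) = 1971900/(0.85 × 26.3 × 415) = 212.55 mm.
c = a/β₁ = 212.55/0.85 = 250.06 mm; ε'_s = 0.003(c − d')/c = 0.0021 ≥ f_y/E_s = 0.0021, so compression steel does yield.
M_n = (A_s − A'_s) f_y (d − a/2) + A'_s f_y (d − d') = [1971900 × (675 − 106.275) + 296100 × (675 − 74)] × 10⁻⁶ = 1121.47 + 177.96 = 1299.43 kN·m.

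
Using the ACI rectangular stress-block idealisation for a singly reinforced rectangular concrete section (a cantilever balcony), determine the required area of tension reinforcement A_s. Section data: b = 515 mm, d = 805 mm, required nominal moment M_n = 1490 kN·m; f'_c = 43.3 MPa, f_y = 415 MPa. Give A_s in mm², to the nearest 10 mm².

With M_n = 0.85 f'_c a b (d − a/2), solve the quadratic for a:
a = d − √(d² − 2M_n/(0.85 f'_c b)) = 805 − √(805² − 2 × 1490×10⁶/(0.85 × 43.3 × 515)) = 104.42 mm.
A_s = 0.85 f'_c a b / f_y = 0.85 × 43.3 × 104.42 × 515 / 415 = 4769.2 mm².

A_s ≈ 4770 mm²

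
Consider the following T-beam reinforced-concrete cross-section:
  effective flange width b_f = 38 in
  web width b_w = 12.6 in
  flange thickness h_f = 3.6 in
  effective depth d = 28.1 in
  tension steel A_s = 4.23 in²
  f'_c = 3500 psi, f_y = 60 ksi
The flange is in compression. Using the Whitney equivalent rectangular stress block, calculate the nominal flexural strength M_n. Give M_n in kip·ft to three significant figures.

Tension: T = A_s f_y = 4.23 × 60 = 253.8 kips.
Try a within the flange: a = T/(0.85 f'_c b_f) = 253.8/(0.85 × 3.5 × 38) = 2.245 in.
Since a = 2.245 ≤ h_f = 3.6 in, the stress block lies entirely in the flange; analyse as a rectangular beam of width b_f.
M_n = T(d − a/2) = 253.8 × (28.1 − 1.1225) = 6846.9 kip·in.
M_n = 6846.9/12 = 570.58 kip·ft.

M_n ≈ 571 kip·ft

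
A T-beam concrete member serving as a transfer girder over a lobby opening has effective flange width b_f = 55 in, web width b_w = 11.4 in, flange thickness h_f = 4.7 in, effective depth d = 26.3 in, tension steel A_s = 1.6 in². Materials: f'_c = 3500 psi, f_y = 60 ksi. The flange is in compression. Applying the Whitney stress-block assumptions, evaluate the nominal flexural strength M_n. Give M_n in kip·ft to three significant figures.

Tension: T = A_s f_y = 1.6 × 60 = 96 kips.
Try a within the flange: a = T/(0.85 f'_c b_f) = 96/(0.85 × 3.5 × 55) = 0.587 in.
Since a = 0.587 ≤ h_f = 4.7 in, the stress block lies entirely in the flange; analyse as a rectangular beam of width b_f.
M_n = T(d − a/2) = 96 × (26.3 − 0.2935) = 2496.6 kip·in.
M_n = 2496.6/12 = 208.05 kip·ft.

M_n ≈ 208 kip·ft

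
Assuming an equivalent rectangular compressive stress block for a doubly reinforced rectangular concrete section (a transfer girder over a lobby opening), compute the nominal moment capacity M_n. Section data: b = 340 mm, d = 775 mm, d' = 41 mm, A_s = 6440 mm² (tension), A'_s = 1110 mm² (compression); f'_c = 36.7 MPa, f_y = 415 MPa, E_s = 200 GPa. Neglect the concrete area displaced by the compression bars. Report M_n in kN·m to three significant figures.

Assume both tension and compression steel yield.
Net tension couple steel: A_s − A'_s = 5330 mm².
a = (A_s − A'_s) f_y / (0.85 f'_c b) = 2211950/(0.85 × 36.7 × 340) = 208.55 mm.
c = a/β₁ = 208.55/0.788 = 264.66 mm; ε'_s = 0.003(c − d')/c = 0.0025 ≥ f_y/E_s = 0.0021, so compression steel does yield.
M_n = (A_s − A'_s) f_y (d − a/2) + A'_s f_y (d − d') = [2211950 × (775 − 104.275) + 460650 × (775 − 41)] × 10⁻⁶ = 1483.61 + 338.12 = 1821.73 kN·m.

M_n ≈ 1820 kN·m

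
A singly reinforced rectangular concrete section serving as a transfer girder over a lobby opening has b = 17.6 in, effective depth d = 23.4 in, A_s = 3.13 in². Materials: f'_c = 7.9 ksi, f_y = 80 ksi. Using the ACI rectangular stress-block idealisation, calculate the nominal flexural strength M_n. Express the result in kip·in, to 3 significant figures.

M_n ≈ 5590 kip·in

T = A_s f_y = 3.13 × 80 = 250.4 kips.
a = T/(0.85 f'_c b) = 250.4/(0.85 × 7.9 × 17.6) = 2.119 in.
M_n = T(d − a/2) = 250.4 × (23.4 − 1.0595) = 5594.1 kip·in.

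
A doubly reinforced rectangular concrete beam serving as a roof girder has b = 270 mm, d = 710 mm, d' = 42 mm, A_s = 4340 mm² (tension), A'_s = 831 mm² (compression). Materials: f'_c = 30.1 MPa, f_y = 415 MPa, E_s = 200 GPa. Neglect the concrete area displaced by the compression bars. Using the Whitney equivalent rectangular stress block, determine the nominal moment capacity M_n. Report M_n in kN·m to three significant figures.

Assume both tension and compression steel yield.
Net tension couple steel: A_s − A'_s = 3509 mm².
a = (A_s − A'_s) f_y / (0.85 f'_c b) = 1456235/(0.85 × 30.1 × 270) = 210.81 mm.
c = a/β₁ = 210.81/0.835 = 252.47 mm; ε'_s = 0.003(c − d')/c = 0.0025 ≥ f_y/E_s = 0.0021, so compression steel does yield.
M_n = (A_s − A'_s) f_y (d − a/2) + A'_s f_y (d − d') = [1456235 × (710 − 105.405) + 344865 × (710 − 42)] × 10⁻⁶ = 880.43 + 230.37 = 1110.80 kN·m.

M_n ≈ 1110 kN·m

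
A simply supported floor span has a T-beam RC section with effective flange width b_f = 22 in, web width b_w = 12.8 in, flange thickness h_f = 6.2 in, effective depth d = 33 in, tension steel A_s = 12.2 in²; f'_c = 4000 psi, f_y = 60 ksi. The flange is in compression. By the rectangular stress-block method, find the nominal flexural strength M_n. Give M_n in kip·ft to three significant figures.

M_n ≈ 1690 kip·ft

Tension: T = A_s f_y = 12.2 × 60 = 732 kips.
Try a within the flange: a = T/(0.85 f'_c b_f) = 732/(0.85 × 4 × 22) = 9.786 in.
a = 9.786 > h_f = 6.2 in: the block extends into the web. Split into flange-overhang and web parts.
C_f = 0.85 f'_c (b_f − b_w) h_f = 0.85 × 4 × (22 − 12.8) × 6.2 = 193.9 kips.
Remaining web compression depth: a_w = (T − C_f)/(0.85 f'_c b_w) = (732 − 193.9)/(0.85 × 4 × 12.8) = 12.364 in.
M_n = C_f(d − h_f/2) + (T − C_f)(d − a_w/2) = 193.9 × (33 − 3.1) + 538.1 × (33 − 6.182) = 5797.6 + 14430.8 = 20228.4 kip·in.
M_n = 20228.4/12 = 1685.70 kip·ft.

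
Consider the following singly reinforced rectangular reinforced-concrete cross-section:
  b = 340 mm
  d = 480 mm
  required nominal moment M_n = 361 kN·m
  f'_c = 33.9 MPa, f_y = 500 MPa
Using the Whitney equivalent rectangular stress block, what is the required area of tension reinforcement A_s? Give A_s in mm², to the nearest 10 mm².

A_s ≈ 1650 mm²

With M_n = 0.85 f'_c a b (d − a/2), solve the quadratic for a:
a = d − √(d² − 2M_n/(0.85 f'_c b)) = 480 − √(480² − 2 × 361×10⁶/(0.85 × 33.9 × 340)) = 84.14 mm.
A_s = 0.85 f'_c a b / f_y = 0.85 × 33.9 × 84.14 × 340 / 500 = 1648.7 mm².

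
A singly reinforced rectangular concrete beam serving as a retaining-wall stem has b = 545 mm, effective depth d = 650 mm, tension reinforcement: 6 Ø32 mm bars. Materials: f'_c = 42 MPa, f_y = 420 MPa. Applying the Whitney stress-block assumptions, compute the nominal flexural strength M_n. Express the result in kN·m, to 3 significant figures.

M_n ≈ 1210 kN·m

A_s = 6 × 804 = 4824 mm².
T = A_s f_y = 4824 × 420 = 2026080 N = 2026.08 kN.
From C = T: a = T/(0.85 f'_c b) = 2026080/(0.85 × 42 × 545) = 104.13 mm.
M_n = T(d − a/2) = 2026.08 kN × (650 − 52.065) mm = 1211.46 kN·m.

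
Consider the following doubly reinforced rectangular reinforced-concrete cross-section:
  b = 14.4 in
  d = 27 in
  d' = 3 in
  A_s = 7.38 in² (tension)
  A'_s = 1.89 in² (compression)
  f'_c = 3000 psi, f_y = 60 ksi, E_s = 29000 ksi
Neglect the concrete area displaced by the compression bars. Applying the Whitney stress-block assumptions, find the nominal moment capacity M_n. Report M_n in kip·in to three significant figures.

Assume both steels yield.
a = (A_s − A'_s) f_y/(0.85 f'_c b) = (7.38 − 1.89) × 60/(0.85 × 3 × 14.4) = 8.971 in.
c = a/β₁ = 8.971/0.85 = 10.554 in; ε'_s = 0.003(c − d')/c = 0.0021 ≥ ε_y = 0.0021, so the compression steel yields.
M_n = (A_s − A'_s) f_y (d − a/2) + A'_s f_y (d − d') = 329.4 × (27 − 4.4855) + 113.4 × (27 − 3) = 7416.3 + 2721.6 = 10137.9 kip·in.

M_n ≈ 10100 kip·in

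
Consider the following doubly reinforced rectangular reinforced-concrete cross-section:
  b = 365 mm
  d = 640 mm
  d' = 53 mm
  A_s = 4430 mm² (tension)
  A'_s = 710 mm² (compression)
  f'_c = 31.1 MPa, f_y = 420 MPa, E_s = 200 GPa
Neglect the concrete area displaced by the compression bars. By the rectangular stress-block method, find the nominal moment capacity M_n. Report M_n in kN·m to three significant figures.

Assume both tension and compression steel yield.
Net tension couple steel: A_s − A'_s = 3720 mm².
a = (A_s − A'_s) f_y / (0.85 f'_c b) = 1562400/(0.85 × 31.1 × 365) = 161.93 mm.
c = a/β₁ = 161.93/0.828 = 195.57 mm; ε'_s = 0.003(c − d')/c = 0.0022 ≥ f_y/E_s = 0.0021, so compression steel does yield.
M_n = (A_s − A'_s) f_y (d − a/2) + A'_s f_y (d − d') = [1562400 × (640 − 80.965) + 298200 × (640 − 53)] × 10⁻⁶ = 873.44 + 175.04 = 1048.48 kN·m.

M_n ≈ 1050 kN·m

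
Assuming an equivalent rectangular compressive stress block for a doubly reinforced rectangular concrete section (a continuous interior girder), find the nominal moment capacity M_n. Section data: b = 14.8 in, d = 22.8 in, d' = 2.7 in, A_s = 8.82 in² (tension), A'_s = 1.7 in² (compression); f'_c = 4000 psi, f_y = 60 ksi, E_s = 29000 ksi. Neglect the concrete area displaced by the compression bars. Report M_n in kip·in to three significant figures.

M_n ≈ 9980 kip·in

Assume both steels yield.
a = (A_s − A'_s) f_y/(0.85 f'_c b) = (8.82 − 1.7) × 60/(0.85 × 4 × 14.8) = 8.490 in.
c = a/β₁ = 8.490/0.85 = 9.988 in; ε'_s = 0.003(c − d')/c = 0.0022 ≥ ε_y = 0.0021, so the compression steel yields.
M_n = (A_s − A'_s) f_y (d − a/2) + A'_s f_y (d − d') = 427.2 × (22.8 − 4.245) + 102 × (22.8 − 2.7) = 7926.7 + 2050.2 = 9976.9 kip·in.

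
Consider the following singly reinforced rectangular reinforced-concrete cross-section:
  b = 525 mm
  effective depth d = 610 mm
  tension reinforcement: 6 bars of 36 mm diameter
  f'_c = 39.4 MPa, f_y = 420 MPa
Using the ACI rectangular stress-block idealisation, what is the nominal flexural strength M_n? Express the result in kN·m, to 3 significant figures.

M_n ≈ 1380 kN·m

A_s = 6 × 1018 = 6108 mm².
T = A_s f_y = 6108 × 420 = 2565360 N = 2565.36 kN.
From C = T: a = T/(0.85 f'_c b) = 2565360/(0.85 × 39.4 × 525) = 145.91 mm.
M_n = T(d − a/2) = 2565.36 kN × (610 − 72.955) mm = 1377.71 kN·m.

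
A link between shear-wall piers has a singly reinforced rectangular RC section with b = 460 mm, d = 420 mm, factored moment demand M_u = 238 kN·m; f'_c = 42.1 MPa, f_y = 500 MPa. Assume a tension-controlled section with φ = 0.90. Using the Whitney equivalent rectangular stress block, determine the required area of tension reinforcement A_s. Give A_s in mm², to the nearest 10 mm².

M_n = M_u/φ = 238/0.90 = 264.444 kN·m.
With M_n = 0.85 f'_c a b (d − a/2), solve the quadratic for a:
a = d − √(d² − 2M_n/(0.85 f'_c b)) = 420 − √(420² − 2 × 264.444×10⁶/(0.85 × 42.1 × 460)) = 40.17 mm.
A_s = 0.85 f'_c a b / f_y = 0.85 × 42.1 × 40.17 × 460 / 500 = 1322.5 mm².

A_s ≈ 1320 mm²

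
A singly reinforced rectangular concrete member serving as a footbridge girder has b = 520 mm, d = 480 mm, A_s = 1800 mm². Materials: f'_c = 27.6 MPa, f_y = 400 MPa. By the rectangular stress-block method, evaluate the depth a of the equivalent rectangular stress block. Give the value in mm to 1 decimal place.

T = A_s f_y = 1800 × 400 = 720000 N = 720 kN.
Setting C = 0.85 f'_c a b equal to T: a = 720000/(0.85 × 27.6 × 520) = 59.0 mm.

a ≈ 59.0 mm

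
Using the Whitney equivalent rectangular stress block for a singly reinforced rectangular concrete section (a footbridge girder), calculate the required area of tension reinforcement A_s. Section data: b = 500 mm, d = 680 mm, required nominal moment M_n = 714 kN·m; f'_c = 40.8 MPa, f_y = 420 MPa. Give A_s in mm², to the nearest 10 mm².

A_s ≈ 2620 mm²

With M_n = 0.85 f'_c a b (d − a/2), solve the quadratic for a:
a = d − √(d² − 2M_n/(0.85 f'_c b)) = 680 − √(680² − 2 × 714×10⁶/(0.85 × 40.8 × 500)) = 63.52 mm.
A_s = 0.85 f'_c a b / f_y = 0.85 × 40.8 × 63.52 × 500 / 420 = 2622.5 mm².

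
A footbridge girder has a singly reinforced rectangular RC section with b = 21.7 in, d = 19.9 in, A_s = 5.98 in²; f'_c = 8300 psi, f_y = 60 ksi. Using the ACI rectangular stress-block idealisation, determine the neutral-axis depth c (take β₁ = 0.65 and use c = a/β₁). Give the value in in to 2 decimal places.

T = A_s f_y = 5.98 × 60 = 358.8 kips.
a = T/(0.85 f'_c b) = 358.8/(0.85 × 8.3 × 21.7) = 2.3437 in.
With β₁ = 0.65, c = a/β₁ = 2.3437/0.65 = 3.61 in.

c ≈ 3.61 in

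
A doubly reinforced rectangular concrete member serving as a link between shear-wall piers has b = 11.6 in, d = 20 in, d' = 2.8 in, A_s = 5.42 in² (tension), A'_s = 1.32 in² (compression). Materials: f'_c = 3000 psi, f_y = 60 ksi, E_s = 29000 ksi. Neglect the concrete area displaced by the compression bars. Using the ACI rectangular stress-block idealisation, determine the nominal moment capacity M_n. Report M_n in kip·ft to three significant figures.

Assume both steels yield.
a = (A_s − A'_s) f_y/(0.85 f'_c b) = (5.42 − 1.32) × 60/(0.85 × 3 × 11.6) = 8.316 in.
c = a/β₁ = 8.316/0.85 = 9.784 in; ε'_s = 0.003(c − d')/c = 0.0021 ≥ ε_y = 0.0021, so the compression steel yields.
M_n = (A_s − A'_s) f_y (d − a/2) + A'_s f_y (d − d') = 246 × (20 − 4.158) + 79.2 × (20 − 2.8) = 3897.1 + 1362.2 = 5259.3 kip·in = 5259.3/12 = 438.28 kip·ft.

M_n ≈ 438 kip·ft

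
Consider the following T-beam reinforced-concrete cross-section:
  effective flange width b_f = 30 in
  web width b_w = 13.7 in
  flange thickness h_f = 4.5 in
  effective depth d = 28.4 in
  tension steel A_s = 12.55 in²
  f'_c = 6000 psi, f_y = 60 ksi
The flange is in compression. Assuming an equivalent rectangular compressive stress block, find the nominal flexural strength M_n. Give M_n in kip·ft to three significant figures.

M_n ≈ 1630 kip·ft

Tension: T = A_s f_y = 12.55 × 60 = 753 kips.
Try a within the flange: a = T/(0.85 f'_c b_f) = 753/(0.85 × 6 × 30) = 4.922 in.
a = 4.922 > h_f = 4.5 in: the block extends into the web. Split into flange-overhang and web parts.
C_f = 0.85 f'_c (b_f − b_w) h_f = 0.85 × 6 × (30 − 13.7) × 4.5 = 374.1 kips.
Remaining web compression depth: a_w = (T − C_f)/(0.85 f'_c b_w) = (753 − 374.1)/(0.85 × 6 × 13.7) = 5.423 in.
M_n = C_f(d − h_f/2) + (T − C_f)(d − a_w/2) = 374.1 × (28.4 − 2.25) + 378.9 × (28.4 − 2.7115) = 9782.7 + 9733.4 = 19516.1 kip·in.
M_n = 19516.1/12 = 1626.34 kip·ft.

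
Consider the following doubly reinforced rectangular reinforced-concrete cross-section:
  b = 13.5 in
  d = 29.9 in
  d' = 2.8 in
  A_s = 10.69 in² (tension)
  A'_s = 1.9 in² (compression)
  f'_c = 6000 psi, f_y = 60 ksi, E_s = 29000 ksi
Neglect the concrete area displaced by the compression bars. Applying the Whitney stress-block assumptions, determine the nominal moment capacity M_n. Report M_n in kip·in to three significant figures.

Assume both steels yield.
a = (A_s − A'_s) f_y/(0.85 f'_c b) = (10.69 − 1.9) × 60/(0.85 × 6 × 13.5) = 7.660 in.
c = a/β₁ = 7.660/0.75 = 10.213 in; ε'_s = 0.003(c − d')/c = 0.0022 ≥ ε_y = 0.0021, so the compression steel yields.
M_n = (A_s − A'_s) f_y (d − a/2) + A'_s f_y (d − d') = 527.4 × (29.9 − 3.83) + 114 × (29.9 − 2.8) = 13749.3 + 3089.4 = 16838.7 kip·in.

M_n ≈ 16800 kip·in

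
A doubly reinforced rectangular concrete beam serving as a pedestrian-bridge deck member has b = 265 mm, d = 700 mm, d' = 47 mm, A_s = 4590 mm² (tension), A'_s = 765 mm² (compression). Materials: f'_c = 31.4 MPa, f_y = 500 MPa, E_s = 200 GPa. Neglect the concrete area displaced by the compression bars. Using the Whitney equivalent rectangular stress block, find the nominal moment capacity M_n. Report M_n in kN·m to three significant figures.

M_n ≈ 1330 kN·m

Assume both tension and compression steel yield.
Net tension couple steel: A_s − A'_s = 3825 mm².
a = (A_s − A'_s) f_y / (0.85 f'_c b) = 1912500/(0.85 × 31.4 × 265) = 270.40 mm.
c = a/β₁ = 270.40/0.826 = 327.36 mm; ε'_s = 0.003(c − d')/c = 0.0026 ≥ f_y/E_s = 0.0025, so compression steel does yield.
M_n = (A_s − A'_s) f_y (d − a/2) + A'_s f_y (d − d') = [1912500 × (700 − 135.2) + 382500 × (700 − 47)] × 10⁻⁶ = 1080.18 + 249.77 = 1329.95 kN·m.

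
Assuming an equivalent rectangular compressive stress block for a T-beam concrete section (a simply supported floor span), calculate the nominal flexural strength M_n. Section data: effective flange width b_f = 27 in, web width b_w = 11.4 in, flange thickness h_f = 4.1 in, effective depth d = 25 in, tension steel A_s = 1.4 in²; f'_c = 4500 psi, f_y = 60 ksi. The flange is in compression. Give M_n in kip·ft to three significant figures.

Tension: T = A_s f_y = 1.4 × 60 = 84 kips.
Try a within the flange: a = T/(0.85 f'_c b_f) = 84/(0.85 × 4.5 × 27) = 0.813 in.
Since a = 0.813 ≤ h_f = 4.1 in, the stress block lies entirely in the flange; analyse as a rectangular beam of width b_f.
M_n = T(d − a/2) = 84 × (25 − 0.4065) = 2065.9 kip·in.
M_n = 2065.9/12 = 172.16 kip·ft.

M_n ≈ 172 kip·ft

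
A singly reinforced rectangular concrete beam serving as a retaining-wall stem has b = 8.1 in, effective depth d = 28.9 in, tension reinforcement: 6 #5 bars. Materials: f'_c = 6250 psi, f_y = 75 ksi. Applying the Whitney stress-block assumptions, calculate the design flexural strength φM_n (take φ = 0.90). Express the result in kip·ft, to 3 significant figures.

φM_n ≈ 285 kip·ft

A_s = 6 × 0.31 = 1.86 in².
T = A_s f_y = 1.86 × 75 = 139.5 kips.
a = T/(0.85 f'_c b) = 139.5/(0.85 × 6.25 × 8.1) = 3.242 in.
M_n = T(d − a/2) = 139.5 × (28.9 − 1.621) = 3805.4 kip·in = 3805.4/12 = 317.12 kip·ft.
φM_n = 0.90 × 317.12 = 285.41 kip·ft.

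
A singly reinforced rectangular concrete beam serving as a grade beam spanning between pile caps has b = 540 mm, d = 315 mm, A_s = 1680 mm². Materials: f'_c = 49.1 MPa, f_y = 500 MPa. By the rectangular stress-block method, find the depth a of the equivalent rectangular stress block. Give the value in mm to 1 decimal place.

a ≈ 37.3 mm

T = A_s f_y = 1680 × 500 = 840000 N = 840 kN.
Setting C = 0.85 f'_c a b equal to T: a = 840000/(0.85 × 49.1 × 540) = 37.3 mm.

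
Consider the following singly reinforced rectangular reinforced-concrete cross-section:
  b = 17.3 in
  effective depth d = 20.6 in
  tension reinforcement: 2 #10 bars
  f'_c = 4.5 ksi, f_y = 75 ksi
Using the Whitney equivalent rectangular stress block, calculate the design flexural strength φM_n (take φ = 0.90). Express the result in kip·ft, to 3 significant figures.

A_s = 2 × 1.27 = 2.54 in².
T = A_s f_y = 2.54 × 75 = 190.5 kips.
a = T/(0.85 f'_c b) = 190.5/(0.85 × 4.5 × 17.3) = 2.879 in.
M_n = T(d − a/2) = 190.5 × (20.6 − 1.4395) = 3650.1 kip·in = 3650.1/12 = 304.18 kip·ft.
φM_n = 0.90 × 304.18 = 273.76 kip·ft.

φM_n ≈ 274 kip·ft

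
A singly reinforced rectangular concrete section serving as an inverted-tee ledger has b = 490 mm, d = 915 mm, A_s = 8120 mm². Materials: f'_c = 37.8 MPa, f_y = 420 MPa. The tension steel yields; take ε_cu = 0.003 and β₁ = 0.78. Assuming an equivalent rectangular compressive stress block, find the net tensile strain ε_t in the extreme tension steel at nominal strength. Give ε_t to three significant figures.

ε_t ≈ 0.00688

a = A_s f_y/(0.85 f'_c b) = 216.62 mm.
β₁ = 0.78, so c = a/β₁ = 216.62/0.78 = 277.72 mm.
From the linear strain diagram with ε_cu = 0.003: ε_t = 0.003 (d − c)/c = 0.003 × (915 − 277.72)/277.72 = 0.00688.
Since ε_t ≥ 0.005, the section is tension-controlled.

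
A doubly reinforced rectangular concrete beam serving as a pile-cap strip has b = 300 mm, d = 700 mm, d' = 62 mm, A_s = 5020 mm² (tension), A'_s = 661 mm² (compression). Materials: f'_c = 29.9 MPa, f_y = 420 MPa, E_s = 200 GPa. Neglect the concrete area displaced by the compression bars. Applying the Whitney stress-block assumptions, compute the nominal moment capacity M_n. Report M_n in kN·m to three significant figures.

M_n ≈ 1240 kN·m

Assume both tension and compression steel yield.
Net tension couple steel: A_s − A'_s = 4359 mm².
a = (A_s − A'_s) f_y / (0.85 f'_c b) = 1830780/(0.85 × 29.9 × 300) = 240.12 mm.
c = a/β₁ = 240.12/0.836 = 287.22 mm; ε'_s = 0.003(c − d')/c = 0.0024 ≥ f_y/E_s = 0.0021, so compression steel does yield.
M_n = (A_s − A'_s) f_y (d − a/2) + A'_s f_y (d − d') = [1830780 × (700 − 120.06) + 277620 × (700 − 62)] × 10⁻⁶ = 1061.74 + 177.12 = 1238.86 kN·m.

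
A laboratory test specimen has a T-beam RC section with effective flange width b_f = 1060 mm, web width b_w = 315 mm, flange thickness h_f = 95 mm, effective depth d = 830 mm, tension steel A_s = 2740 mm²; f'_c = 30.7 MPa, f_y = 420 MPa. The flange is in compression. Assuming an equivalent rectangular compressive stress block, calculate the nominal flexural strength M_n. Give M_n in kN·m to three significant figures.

M_n ≈ 931 kN·m

Tension: T = A_s f_y = 2740 × 420 = 1150800 N.
Try a within the flange: a = T/(0.85 f'_c b_f) = 1150800/(0.85 × 30.7 × 1060) = 41.60 mm.
Since a = 41.60 ≤ h_f = 95 mm, the stress block lies entirely in the flange; analyse as a rectangular beam of width b_f.
M_n = T(d − a/2) = 1150800 × (830 − 20.8) = 931.23 × 10⁶ N·mm.
M_n = 931.23 kN·m.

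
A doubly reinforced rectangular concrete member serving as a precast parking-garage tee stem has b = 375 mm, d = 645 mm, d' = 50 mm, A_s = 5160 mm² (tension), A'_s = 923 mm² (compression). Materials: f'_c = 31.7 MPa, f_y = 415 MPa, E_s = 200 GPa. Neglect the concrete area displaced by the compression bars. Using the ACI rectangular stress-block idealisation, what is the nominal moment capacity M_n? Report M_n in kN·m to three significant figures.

Assume both tension and compression steel yield.
Net tension couple steel: A_s − A'_s = 4237 mm².
a = (A_s − A'_s) f_y / (0.85 f'_c b) = 1758355/(0.85 × 31.7 × 375) = 174.02 mm.
c = a/β₁ = 174.02/0.824 = 211.19 mm; ε'_s = 0.003(c − d')/c = 0.0023 ≥ f_y/E_s = 0.0021, so compression steel does yield.
M_n = (A_s − A'_s) f_y (d − a/2) + A'_s f_y (d − d') = [1758355 × (645 − 87.01) + 383045 × (645 − 50)] × 10⁻⁶ = 981.14 + 227.91 = 1209.05 kN·m.

M_n ≈ 1210 kN·m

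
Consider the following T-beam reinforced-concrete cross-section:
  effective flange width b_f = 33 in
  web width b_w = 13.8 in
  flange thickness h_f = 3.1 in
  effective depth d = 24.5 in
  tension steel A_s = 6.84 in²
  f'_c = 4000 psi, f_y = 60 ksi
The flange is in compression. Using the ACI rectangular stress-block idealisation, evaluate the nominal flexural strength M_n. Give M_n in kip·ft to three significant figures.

M_n ≈ 773 kip·ft

Tension: T = A_s f_y = 6.84 × 60 = 410.4 kips.
Try a within the flange: a = T/(0.85 f'_c b_f) = 410.4/(0.85 × 4 × 33) = 3.658 in.
a = 3.658 > h_f = 3.1 in: the block extends into the web. Split into flange-overhang and web parts.
C_f = 0.85 f'_c (b_f − b_w) h_f = 0.85 × 4 × (33 − 13.8) × 3.1 = 202.4 kips.
Remaining web compression depth: a_w = (T − C_f)/(0.85 f'_c b_w) = (410.4 − 202.4)/(0.85 × 4 × 13.8) = 4.433 in.
M_n = C_f(d − h_f/2) + (T − C_f)(d − a_w/2) = 202.4 × (24.5 − 1.55) + 208 × (24.5 − 2.2165) = 4645.1 + 4635.0 = 9280.1 kip·in.
M_n = 9280.1/12 = 773.34 kip·ft.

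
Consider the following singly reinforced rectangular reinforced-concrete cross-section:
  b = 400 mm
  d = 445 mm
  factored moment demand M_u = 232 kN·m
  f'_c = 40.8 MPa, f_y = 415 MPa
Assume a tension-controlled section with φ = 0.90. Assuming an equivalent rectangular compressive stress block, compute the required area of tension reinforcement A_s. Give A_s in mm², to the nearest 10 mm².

M_n = M_u/φ = 232/0.90 = 257.778 kN·m.
With M_n = 0.85 f'_c a b (d − a/2), solve the quadratic for a:
a = d − √(d² − 2M_n/(0.85 f'_c b)) = 445 − √(445² − 2 × 257.778×10⁶/(0.85 × 40.8 × 400)) = 43.93 mm.
A_s = 0.85 f'_c a b / f_y = 0.85 × 40.8 × 43.93 × 400 / 415 = 1468.4 mm².

A_s ≈ 1470 mm²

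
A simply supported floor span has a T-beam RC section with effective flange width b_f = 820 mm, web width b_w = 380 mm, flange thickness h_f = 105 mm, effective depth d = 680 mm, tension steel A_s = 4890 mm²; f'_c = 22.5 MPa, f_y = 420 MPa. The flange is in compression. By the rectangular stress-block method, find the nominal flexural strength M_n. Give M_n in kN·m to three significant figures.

M_n ≈ 1260 kN·m

Tension: T = A_s f_y = 4890 × 420 = 2053800 N.
Try a within the flange: a = T/(0.85 f'_c b_f) = 2053800/(0.85 × 22.5 × 820) = 130.96 mm.
a = 130.96 > h_f = 105 mm: the block extends into the web. Split into flange-overhang and web parts.
C_f = 0.85 f'_c (b_f − b_w) h_f = 0.85 × 22.5 × (820 − 380) × 105 = 883575 N.
Remaining web compression depth: a_w = (T − C_f)/(0.85 f'_c b_w) = (2053800 − 883575)/(0.85 × 22.5 × 380) = 161.02 mm.
M_n = C_f(d − h_f/2) + (T − C_f)(d − a_w/2) = 883575 × (680 − 52.5) + 1170225 × (680 − 80.51) = 554.44 + 701.54 = 1255.98 × 10⁶ N·mm.
M_n = 1255.98 kN·m.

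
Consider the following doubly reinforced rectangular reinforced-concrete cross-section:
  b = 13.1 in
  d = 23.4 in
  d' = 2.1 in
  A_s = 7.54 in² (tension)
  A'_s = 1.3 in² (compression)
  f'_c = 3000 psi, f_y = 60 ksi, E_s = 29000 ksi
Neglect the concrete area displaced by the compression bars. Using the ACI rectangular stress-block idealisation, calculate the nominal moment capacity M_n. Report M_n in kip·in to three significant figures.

Assume both steels yield.
a = (A_s − A'_s) f_y/(0.85 f'_c b) = (7.54 − 1.3) × 60/(0.85 × 3 × 13.1) = 11.208 in.
c = a/β₁ = 11.208/0.85 = 13.186 in; ε'_s = 0.003(c − d')/c = 0.0025 ≥ ε_y = 0.0021, so the compression steel yields.
M_n = (A_s − A'_s) f_y (d − a/2) + A'_s f_y (d − d') = 374.4 × (23.4 − 5.604) + 78 × (23.4 − 2.1) = 6662.8 + 1661.4 = 8324.2 kip·in.

M_n ≈ 8320 kip·in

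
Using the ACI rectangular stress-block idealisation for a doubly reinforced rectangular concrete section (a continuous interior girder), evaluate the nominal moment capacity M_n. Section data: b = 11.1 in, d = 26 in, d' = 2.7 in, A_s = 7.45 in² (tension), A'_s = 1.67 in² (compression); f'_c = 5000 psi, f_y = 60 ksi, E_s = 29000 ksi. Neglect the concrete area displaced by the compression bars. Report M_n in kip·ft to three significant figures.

M_n ≈ 840 kip·ft

Assume both steels yield.
a = (A_s − A'_s) f_y/(0.85 f'_c b) = (7.45 − 1.67) × 60/(0.85 × 5 × 11.1) = 7.351 in.
c = a/β₁ = 7.351/0.8 = 9.189 in; ε'_s = 0.003(c − d')/c = 0.0021 ≥ ε_y = 0.0021, so the compression steel yields.
M_n = (A_s − A'_s) f_y (d − a/2) + A'_s f_y (d − d') = 346.8 × (26 − 3.6755) + 100.2 × (26 − 2.7) = 7742.1 + 2334.7 = 10076.8 kip·in = 10076.8/12 = 839.73 kip·ft.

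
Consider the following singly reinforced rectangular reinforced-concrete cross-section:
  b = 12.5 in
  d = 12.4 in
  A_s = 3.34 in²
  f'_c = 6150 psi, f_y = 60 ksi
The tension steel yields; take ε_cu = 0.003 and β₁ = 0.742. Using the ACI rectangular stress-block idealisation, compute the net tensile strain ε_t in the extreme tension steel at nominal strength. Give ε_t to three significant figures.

a = A_s f_y/(0.85 f'_c b) = 3.067 in.
β₁ = 0.742, so c = a/β₁ = 3.067/0.742 = 4.133 in.
From the linear strain diagram with ε_cu = 0.003: ε_t = 0.003 (d − c)/c = 0.003 × (12.4 − 4.133)/4.133 = 0.00600.
Since ε_t ≥ 0.005, the section is tension-controlled.

ε_t ≈ 0.00600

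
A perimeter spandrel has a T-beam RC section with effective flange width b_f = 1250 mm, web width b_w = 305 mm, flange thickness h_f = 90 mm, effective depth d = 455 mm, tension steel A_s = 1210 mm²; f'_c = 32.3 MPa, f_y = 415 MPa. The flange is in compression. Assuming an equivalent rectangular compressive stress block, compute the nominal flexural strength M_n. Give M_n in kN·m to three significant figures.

Tension: T = A_s f_y = 1210 × 415 = 502150 N.
Try a within the flange: a = T/(0.85 f'_c b_f) = 502150/(0.85 × 32.3 × 1250) = 14.63 mm.
Since a = 14.63 ≤ h_f = 90 mm, the stress block lies entirely in the flange; analyse as a rectangular beam of width b_f.
M_n = T(d − a/2) = 502150 × (455 − 7.315) = 224.81 × 10⁶ N·mm.
M_n = 224.81 kN·m.

M_n ≈ 225 kN·m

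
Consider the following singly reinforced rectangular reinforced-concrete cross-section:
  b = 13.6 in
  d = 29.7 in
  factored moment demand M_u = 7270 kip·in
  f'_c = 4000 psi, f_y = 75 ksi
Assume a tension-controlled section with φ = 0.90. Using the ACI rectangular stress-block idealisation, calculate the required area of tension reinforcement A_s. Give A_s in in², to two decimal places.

A_s ≈ 4.08 in²

M_n = M_u/φ = 7270/0.90 = 8077.78 kip·in.
From M_n = 0.85 f'_c a b (d − a/2):
a = d − √(d² − 2M_n/(0.85 f'_c b)) = 29.7 − √(29.7² − 2 × 8077.78/(0.85 × 4 × 13.6)) = 6.620 in.
A_s = 0.85 f'_c a b / f_y = 0.85 × 4 × 6.620 × 13.6 / 75 = 4.081 in².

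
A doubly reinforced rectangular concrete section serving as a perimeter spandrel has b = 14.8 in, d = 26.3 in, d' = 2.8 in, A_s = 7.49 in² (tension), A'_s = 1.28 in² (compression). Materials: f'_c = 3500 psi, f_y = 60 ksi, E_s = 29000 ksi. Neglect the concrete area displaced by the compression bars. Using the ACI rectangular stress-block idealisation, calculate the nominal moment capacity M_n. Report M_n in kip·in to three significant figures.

M_n ≈ 10000 kip·in

Assume both steels yield.
a = (A_s − A'_s) f_y/(0.85 f'_c b) = (7.49 − 1.28) × 60/(0.85 × 3.5 × 14.8) = 8.462 in.
c = a/β₁ = 8.462/0.85 = 9.955 in; ε'_s = 0.003(c − d')/c = 0.0022 ≥ ε_y = 0.0021, so the compression steel yields.
M_n = (A_s − A'_s) f_y (d − a/2) + A'_s f_y (d − d') = 372.6 × (26.3 − 4.231) + 76.8 × (26.3 − 2.8) = 8222.9 + 1804.8 = 10027.7 kip·in.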